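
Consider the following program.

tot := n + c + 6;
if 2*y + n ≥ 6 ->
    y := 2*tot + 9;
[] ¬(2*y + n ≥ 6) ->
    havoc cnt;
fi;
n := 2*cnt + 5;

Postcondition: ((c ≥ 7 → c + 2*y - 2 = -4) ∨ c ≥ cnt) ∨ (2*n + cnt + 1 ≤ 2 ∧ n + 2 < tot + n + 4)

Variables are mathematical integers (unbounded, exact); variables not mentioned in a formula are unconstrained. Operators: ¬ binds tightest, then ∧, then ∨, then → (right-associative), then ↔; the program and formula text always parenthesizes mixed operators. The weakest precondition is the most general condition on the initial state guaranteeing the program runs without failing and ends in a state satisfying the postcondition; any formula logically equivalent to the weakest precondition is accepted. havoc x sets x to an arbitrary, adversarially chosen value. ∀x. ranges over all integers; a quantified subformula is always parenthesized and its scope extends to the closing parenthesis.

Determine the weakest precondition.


Working backward. After the program, the postcondition ((c ≥ 7 → c + 2*y - 2 = -4) ∨ c ≥ cnt) ∨ (2*n + cnt + 1 ≤ 2 ∧ n + 2 < tot + n + 4) must hold; in canonical form it is (c ≥ 7 → c + 2*y = -2) ∨ c ≥ cnt ∨ (cnt + 2*n ≤ 1 ∧ tot > -2).
Before n := 2*cnt + 5: (c ≥ 7 → c + 2*y = -2) ∨ c ≥ cnt ∨ (5*cnt ≤ -9 ∧ tot > -2)
Then branch requires (c ≥ 7 → c + 4*tot = -20) ∨ c ≥ cnt ∨ (5*cnt ≤ -9 ∧ tot > -2); else branch requires ∀cnt_1. ((c ≥ 7 → c + 2*y = -2) ∨ c ≥ cnt_1 ∨ (5*cnt_1 ≤ -9 ∧ tot > -2)).
Before the if: (n + 2*y ≥ 6 → ((c ≥ 7 → c + 4*tot = -20) ∨ c ≥ cnt ∨ (5*cnt ≤ -9 ∧ tot > -2))) ∧ ((¬(n + 2*y ≥ 6)) → (∀cnt_1. ((c ≥ 7 → c + 2*y = -2) ∨ c ≥ cnt_1 ∨ (5*cnt_1 ≤ -9 ∧ tot > -2))))
Before tot := n + c + 6: (n + 2*y ≥ 6 → ((c ≥ 7 → 5*c + 4*n = -44) ∨ c ≥ cnt ∨ (5*cnt ≤ -9 ∧ c + n > -8))) ∧ ((¬(n + 2*y ≥ 6)) → (∀cnt_1. ((c ≥ 7 → c + 2*y = -2) ∨ c ≥ cnt_1 ∨ (5*cnt_1 ≤ -9 ∧ c + n > -8))))
Answer: WP = (n + 2*y ≥ 6 → ((c ≥ 7 → 5*c + 4*n = -44) ∨ c ≥ cnt ∨ (5*cnt ≤ -9 ∧ c + n > -8))) ∧ ((¬(n + 2*y ≥ 6)) → (∀cnt_1. ((c ≥ 7 → c + 2*y = -2) ∨ c ≥ cnt_1 ∨ (5*cnt_1 ≤ -9 ∧ c + n > -8))))


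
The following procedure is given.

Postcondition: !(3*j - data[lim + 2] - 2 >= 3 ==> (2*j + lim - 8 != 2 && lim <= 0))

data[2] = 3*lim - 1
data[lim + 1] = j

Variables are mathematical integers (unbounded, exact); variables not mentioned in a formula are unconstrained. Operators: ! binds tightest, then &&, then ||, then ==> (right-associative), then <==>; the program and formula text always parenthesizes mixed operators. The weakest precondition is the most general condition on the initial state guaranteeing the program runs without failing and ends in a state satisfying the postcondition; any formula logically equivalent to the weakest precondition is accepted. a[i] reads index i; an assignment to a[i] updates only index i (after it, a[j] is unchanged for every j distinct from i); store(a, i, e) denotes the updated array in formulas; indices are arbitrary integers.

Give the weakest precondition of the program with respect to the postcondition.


Working backward. After the program, the postcondition !(3*j - data[lim + 2] - 2 >= 3 ==> (2*j + lim - 8 != 2 && lim <= 0)) must hold; in canonical form it is !(3*j >= data[lim + 2] + 5 ==> (2*j + lim != 10 && lim <= 0)).
Before data[lim + 1] := j: !(3*j >= store(data, lim + 1, j)[lim + 2] + 5 ==> (2*j + lim != 10 && lim <= 0))
Before data[2] := 3*lim - 1: !(3*j >= store(store(data, 2, 3*lim - 1), lim + 1, j)[lim + 2] + 5 ==> (2*j + lim != 10 && lim <= 0))
Answer: WP = !(3*j >= store(store(data, 2, 3*lim - 1), lim + 1, j)[lim + 2] + 5 ==> (2*j + lim != 10 && lim <= 0))


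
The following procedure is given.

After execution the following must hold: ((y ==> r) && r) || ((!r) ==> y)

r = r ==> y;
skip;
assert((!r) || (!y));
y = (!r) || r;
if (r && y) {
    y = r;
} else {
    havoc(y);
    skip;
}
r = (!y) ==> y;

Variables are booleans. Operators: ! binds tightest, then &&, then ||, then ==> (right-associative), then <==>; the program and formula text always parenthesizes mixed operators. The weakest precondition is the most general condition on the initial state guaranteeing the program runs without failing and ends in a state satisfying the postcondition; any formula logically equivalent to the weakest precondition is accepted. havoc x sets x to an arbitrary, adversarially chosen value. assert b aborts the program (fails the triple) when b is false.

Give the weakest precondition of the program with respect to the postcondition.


Working backward. After the program, ((y ==> r) && r) || ((!r) ==> y) must hold.
Before r := (!y) ==> y: ((y ==> ((!y) ==> y)) && ((!y) ==> y)) || ((!((!y) ==> y)) ==> y)
Then branch requires ((r ==> ((!r) ==> r)) && ((!r) ==> r)) || ((!((!r) ==> r)) ==> r); else branch requires false.
Before the if: ((r && y) ==> (((r ==> ((!r) ==> r)) && ((!r) ==> r)) || ((!((!r) ==> r)) ==> r))) && r && y
Before y := (!r) || r: (r ==> (((r ==> ((!r) ==> r)) && ((!r) ==> r)) || ((!((!r) ==> r)) ==> r))) && r
Before assert (!r) || (!y): ((!r) || (!y)) && (r ==> (((r ==> ((!r) ==> r)) && ((!r) ==> r)) || ((!((!r) ==> r)) ==> r))) && r
Before skip: ((!r) || (!y)) && (r ==> (((r ==> ((!r) ==> r)) && ((!r) ==> r)) || ((!((!r) ==> r)) ==> r))) && r
Before r := r ==> y: ((!(r ==> y)) || (!y)) && ((r ==> y) ==> ((((r ==> y) ==> ((!(r ==> y)) ==> (r ==> y))) && ((!(r ==> y)) ==> (r ==> y))) || ((!((!(r ==> y)) ==> (r ==> y))) ==> (r ==> y)))) && (r ==> y)
Answer: WP = ((!(r ==> y)) || (!y)) && ((r ==> y) ==> ((((r ==> y) ==> ((!(r ==> y)) ==> (r ==> y))) && ((!(r ==> y)) ==> (r ==> y))) || ((!((!(r ==> y)) ==> (r ==> y))) ==> (r ==> y)))) && (r ==> y)


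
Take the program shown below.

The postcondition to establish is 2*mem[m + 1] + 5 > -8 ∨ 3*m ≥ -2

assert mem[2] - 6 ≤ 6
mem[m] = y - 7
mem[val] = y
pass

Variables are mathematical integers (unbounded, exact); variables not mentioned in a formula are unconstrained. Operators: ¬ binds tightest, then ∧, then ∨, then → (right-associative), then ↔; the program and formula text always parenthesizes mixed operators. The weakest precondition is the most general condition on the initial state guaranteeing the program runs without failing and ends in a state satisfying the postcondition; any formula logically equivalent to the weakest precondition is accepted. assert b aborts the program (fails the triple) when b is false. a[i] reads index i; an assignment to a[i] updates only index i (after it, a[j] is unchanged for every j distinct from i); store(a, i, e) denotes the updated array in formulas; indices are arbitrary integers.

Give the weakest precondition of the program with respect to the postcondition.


Working backward. After the program, the postcondition 2*mem[m + 1] + 5 > -8 ∨ 3*m ≥ -2 must hold; in canonical form it is 2*mem[m + 1] > -13 ∨ 3*m ≥ -2.
Before skip: 2*mem[m + 1] > -13 ∨ 3*m ≥ -2
Before mem[val] := y: 2*store(mem, val, y)[m + 1] > -13 ∨ 3*m ≥ -2
Before mem[m] := y - 7: 2*store(store(mem, m, y - 7), val, y)[m + 1] > -13 ∨ 3*m ≥ -2
Before assert mem[2] - 6 ≤ 6: mem[2] ≤ 12 ∧ (2*store(store(mem, m, y - 7), val, y)[m + 1] > -13 ∨ 3*m ≥ -2)
Answer: WP = mem[2] ≤ 12 ∧ (2*store(store(mem, m, y - 7), val, y)[m + 1] > -13 ∨ 3*m ≥ -2)


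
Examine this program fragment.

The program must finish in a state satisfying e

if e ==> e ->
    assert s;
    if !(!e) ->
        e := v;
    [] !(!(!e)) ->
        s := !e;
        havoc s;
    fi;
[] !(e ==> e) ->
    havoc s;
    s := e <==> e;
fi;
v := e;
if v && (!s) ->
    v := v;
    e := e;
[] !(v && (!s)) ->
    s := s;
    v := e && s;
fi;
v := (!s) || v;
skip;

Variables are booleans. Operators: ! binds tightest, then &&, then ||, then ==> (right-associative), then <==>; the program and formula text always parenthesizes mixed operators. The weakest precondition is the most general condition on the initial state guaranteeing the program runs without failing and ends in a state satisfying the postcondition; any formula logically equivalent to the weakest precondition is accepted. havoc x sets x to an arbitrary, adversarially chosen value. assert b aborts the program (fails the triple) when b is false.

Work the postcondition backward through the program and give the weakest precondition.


Working backward. After the program, e must hold.
Before skip: e
Before v := (!s) || v: e
Then branch requires e; else branch requires e.
Before the if: ((v && (!s)) ==> e) && ((!(v && (!s))) ==> e)
Before v := e: ((e && (!s)) ==> e) && ((!(e && (!s))) ==> e)
Then branch requires s && (e ==> (((v && (!s)) ==> v) && ((!(v && (!s))) ==> v))) && ((!e) ==> (e && ((!e) ==> e))); else branch requires e.
Before the if: s && (e ==> (((v && (!s)) ==> v) && ((!(v && (!s))) ==> v))) && ((!e) ==> (e && ((!e) ==> e)))
Answer: WP = s && (e ==> (((v && (!s)) ==> v) && ((!(v && (!s))) ==> v))) && ((!e) ==> (e && ((!e) ==> e)))


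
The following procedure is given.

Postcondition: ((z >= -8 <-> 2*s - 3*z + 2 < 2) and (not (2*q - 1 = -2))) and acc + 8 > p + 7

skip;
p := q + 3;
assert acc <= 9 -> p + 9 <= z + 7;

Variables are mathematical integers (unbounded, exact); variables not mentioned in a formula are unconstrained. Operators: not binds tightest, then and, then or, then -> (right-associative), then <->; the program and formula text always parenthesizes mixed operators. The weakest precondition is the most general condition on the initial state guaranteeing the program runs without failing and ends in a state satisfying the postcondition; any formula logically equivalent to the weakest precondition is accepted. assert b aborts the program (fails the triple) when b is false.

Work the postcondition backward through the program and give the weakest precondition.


Working backward. After the program, the postcondition ((z >= -8 <-> 2*s - 3*z + 2 < 2) and (not (2*q - 1 = -2))) and acc + 8 > p + 7 must hold; in canonical form it is (z >= -8 <-> 2*s < 3*z) and (not (2*q = -1)) and acc > p - 1.
Before assert acc <= 9 -> p + 9 <= z + 7: (acc <= 9 -> p <= z - 2) and (z >= -8 <-> 2*s < 3*z) and (not (2*q = -1)) and acc > p - 1
Before p := q + 3: (acc <= 9 -> q <= z - 5) and (z >= -8 <-> 2*s < 3*z) and (not (2*q = -1)) and acc > q + 2
Before skip: (acc <= 9 -> q <= z - 5) and (z >= -8 <-> 2*s < 3*z) and (not (2*q = -1)) and acc > q + 2
Answer: WP = (acc <= 9 -> q <= z - 5) and (z >= -8 <-> 2*s < 3*z) and (not (2*q = -1)) and acc > q + 2


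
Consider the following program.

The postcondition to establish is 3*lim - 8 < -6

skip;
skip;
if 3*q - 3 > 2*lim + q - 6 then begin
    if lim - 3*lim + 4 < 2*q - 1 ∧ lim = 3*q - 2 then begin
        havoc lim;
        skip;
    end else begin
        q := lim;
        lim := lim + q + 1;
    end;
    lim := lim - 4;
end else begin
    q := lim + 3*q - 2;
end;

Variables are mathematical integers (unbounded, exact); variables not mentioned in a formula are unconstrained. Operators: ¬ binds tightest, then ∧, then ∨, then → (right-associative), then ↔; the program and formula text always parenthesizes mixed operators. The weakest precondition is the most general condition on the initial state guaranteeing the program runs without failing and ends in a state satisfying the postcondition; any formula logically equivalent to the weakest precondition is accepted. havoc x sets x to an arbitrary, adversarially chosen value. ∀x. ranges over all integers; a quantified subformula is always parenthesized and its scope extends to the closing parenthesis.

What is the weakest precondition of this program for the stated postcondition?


Working backward. After the program, the postcondition 3*lim - 8 < -6 must hold; in canonical form it is 3*lim < 2.
Then branch requires ((2*lim + 2*q > 5 ∧ lim = 3*q - 2) → (∀lim_1. 3*lim_1 < 14)) ∧ ((¬(2*lim + 2*q > 5 ∧ lim = 3*q - 2)) → 6*lim < 11); else branch requires 3*lim < 2.
Before the if: (2*q > 2*lim - 3 → (((2*lim + 2*q > 5 ∧ lim = 3*q - 2) → (∀lim_1. 3*lim_1 < 14)) ∧ ((¬(2*lim + 2*q > 5 ∧ lim = 3*q - 2)) → 6*lim < 11))) ∧ ((¬(2*q > 2*lim - 3)) → 3*lim < 2)
Before skip: (2*q > 2*lim - 3 → (((2*lim + 2*q > 5 ∧ lim = 3*q - 2) → (∀lim_1. 3*lim_1 < 14)) ∧ ((¬(2*lim + 2*q > 5 ∧ lim = 3*q - 2)) → 6*lim < 11))) ∧ ((¬(2*q > 2*lim - 3)) → 3*lim < 2)
Before skip: (2*q > 2*lim - 3 → (((2*lim + 2*q > 5 ∧ lim = 3*q - 2) → (∀lim_1. 3*lim_1 < 14)) ∧ ((¬(2*lim + 2*q > 5 ∧ lim = 3*q - 2)) → 6*lim < 11))) ∧ ((¬(2*q > 2*lim - 3)) → 3*lim < 2)
Answer: WP = (2*q > 2*lim - 3 → (((2*lim + 2*q > 5 ∧ lim = 3*q - 2) → (∀lim_1. 3*lim_1 < 14)) ∧ ((¬(2*lim + 2*q > 5 ∧ lim = 3*q - 2)) → 6*lim < 11))) ∧ ((¬(2*q > 2*lim - 3)) → 3*lim < 2)


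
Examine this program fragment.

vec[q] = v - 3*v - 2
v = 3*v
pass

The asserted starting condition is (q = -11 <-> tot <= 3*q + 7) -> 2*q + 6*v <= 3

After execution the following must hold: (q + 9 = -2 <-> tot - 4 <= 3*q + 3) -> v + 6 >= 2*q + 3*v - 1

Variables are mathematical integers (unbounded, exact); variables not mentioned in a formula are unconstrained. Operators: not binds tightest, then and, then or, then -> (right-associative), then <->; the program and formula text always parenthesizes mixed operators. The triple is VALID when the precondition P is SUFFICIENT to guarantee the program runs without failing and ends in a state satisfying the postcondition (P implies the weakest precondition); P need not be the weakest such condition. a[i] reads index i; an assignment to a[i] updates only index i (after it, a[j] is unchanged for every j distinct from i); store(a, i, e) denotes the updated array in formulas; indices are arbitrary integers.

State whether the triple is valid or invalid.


Working backward. After the program, the postcondition (q + 9 = -2 <-> tot - 4 <= 3*q + 3) -> v + 6 >= 2*q + 3*v - 1 must hold; in canonical form it is (q = -11 <-> tot <= 3*q + 7) -> 2*q + 2*v <= 7.
Before skip: (q = -11 <-> tot <= 3*q + 7) -> 2*q + 2*v <= 7
Before v := 3*v: (q = -11 <-> tot <= 3*q + 7) -> 2*q + 6*v <= 7
Before vec[q] := v - 3*v - 2: (q = -11 <-> tot <= 3*q + 7) -> 2*q + 6*v <= 7
The weakest precondition is (q = -11 <-> tot <= 3*q + 7) -> 2*q + 6*v <= 7.
Check whether (q = -11 <-> tot <= 3*q + 7) -> 2*q + 6*v <= 3 implies it.
Every state satisfying the precondition satisfies the weakest precondition: the implication holds.
Answer: valid


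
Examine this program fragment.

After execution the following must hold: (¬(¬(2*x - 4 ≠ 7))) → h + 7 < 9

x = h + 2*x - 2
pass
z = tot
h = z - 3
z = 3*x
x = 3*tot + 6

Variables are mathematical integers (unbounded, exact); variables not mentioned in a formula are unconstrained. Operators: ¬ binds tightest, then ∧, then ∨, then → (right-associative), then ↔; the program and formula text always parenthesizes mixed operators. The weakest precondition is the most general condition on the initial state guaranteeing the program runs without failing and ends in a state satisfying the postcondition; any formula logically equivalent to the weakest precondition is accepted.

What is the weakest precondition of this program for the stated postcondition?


Working backward. After the program, the postcondition (¬(¬(2*x - 4 ≠ 7))) → h + 7 < 9 must hold; in canonical form it is 2*x ≠ 11 → h < 2.
Before x := 3*tot + 6: 6*tot ≠ -1 → h < 2
Before z := 3*x: 6*tot ≠ -1 → h < 2
Before h := z - 3: 6*tot ≠ -1 → z < 5
Before z := tot: 6*tot ≠ -1 → tot < 5
Before skip: 6*tot ≠ -1 → tot < 5
Before x := h + 2*x - 2: 6*tot ≠ -1 → tot < 5
Answer: WP = 6*tot ≠ -1 → tot < 5


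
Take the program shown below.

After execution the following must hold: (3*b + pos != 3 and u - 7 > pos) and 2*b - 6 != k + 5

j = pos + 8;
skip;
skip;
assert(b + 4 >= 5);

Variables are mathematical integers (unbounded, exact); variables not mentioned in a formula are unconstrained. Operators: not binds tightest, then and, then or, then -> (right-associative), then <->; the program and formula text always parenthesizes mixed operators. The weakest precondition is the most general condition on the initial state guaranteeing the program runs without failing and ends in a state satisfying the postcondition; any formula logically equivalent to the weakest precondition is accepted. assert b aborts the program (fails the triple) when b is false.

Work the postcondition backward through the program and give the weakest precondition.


Working backward. After the program, the postcondition (3*b + pos != 3 and u - 7 > pos) and 2*b - 6 != k + 5 must hold; in canonical form it is 3*b + pos != 3 and u > pos + 7 and 2*b != k + 11.
Before assert b + 4 >= 5: b >= 1 and 3*b + pos != 3 and u > pos + 7 and 2*b != k + 11
Before skip: b >= 1 and 3*b + pos != 3 and u > pos + 7 and 2*b != k + 11
Before skip: b >= 1 and 3*b + pos != 3 and u > pos + 7 and 2*b != k + 11
Before j := pos + 8: b >= 1 and 3*b + pos != 3 and u > pos + 7 and 2*b != k + 11
Answer: WP = b >= 1 and 3*b + pos != 3 and u > pos + 7 and 2*b != k + 11


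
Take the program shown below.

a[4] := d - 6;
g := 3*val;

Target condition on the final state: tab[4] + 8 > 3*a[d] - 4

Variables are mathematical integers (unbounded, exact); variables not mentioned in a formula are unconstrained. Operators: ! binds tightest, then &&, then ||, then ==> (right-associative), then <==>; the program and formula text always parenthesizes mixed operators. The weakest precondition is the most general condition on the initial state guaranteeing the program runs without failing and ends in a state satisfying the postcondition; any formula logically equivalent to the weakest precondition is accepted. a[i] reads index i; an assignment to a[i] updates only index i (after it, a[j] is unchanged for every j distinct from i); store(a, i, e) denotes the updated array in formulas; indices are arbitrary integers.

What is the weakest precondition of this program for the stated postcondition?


Working backward. After the program, the postcondition tab[4] + 8 > 3*a[d] - 4 must hold; in canonical form it is tab[4] > 3*a[d] - 12.
Before g := 3*val: tab[4] > 3*a[d] - 12
Before a[4] := d - 6: tab[4] > 3*store(a, 4, d - 6)[d] - 12
Answer: WP = tab[4] > 3*store(a, 4, d - 6)[d] - 12


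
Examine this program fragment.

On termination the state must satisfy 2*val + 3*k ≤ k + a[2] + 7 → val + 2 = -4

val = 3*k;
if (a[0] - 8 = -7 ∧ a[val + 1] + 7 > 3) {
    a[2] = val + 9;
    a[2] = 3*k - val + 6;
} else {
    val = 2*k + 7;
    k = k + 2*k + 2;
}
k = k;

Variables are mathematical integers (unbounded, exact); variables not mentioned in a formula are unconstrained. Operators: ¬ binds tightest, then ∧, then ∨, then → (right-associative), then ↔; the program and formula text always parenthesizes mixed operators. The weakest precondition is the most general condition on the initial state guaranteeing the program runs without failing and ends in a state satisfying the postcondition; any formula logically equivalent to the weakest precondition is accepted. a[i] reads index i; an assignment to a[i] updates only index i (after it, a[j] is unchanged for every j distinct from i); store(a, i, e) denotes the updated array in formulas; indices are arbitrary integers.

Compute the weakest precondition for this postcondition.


Working backward. After the program, the postcondition 2*val + 3*k ≤ k + a[2] + 7 → val + 2 = -4 must hold; in canonical form it is 2*k + 2*val ≤ a[2] + 7 → val = -6.
Before k := k: 2*k + 2*val ≤ a[2] + 7 → val = -6
Then branch requires 3*val ≤ k + 13 → val = -6; else branch requires 10*k ≤ a[2] - 11 → 2*k = -13.
Before the if: ((a[0] = 1 ∧ a[val + 1] > -4) → (3*val ≤ k + 13 → val = -6)) ∧ ((¬(a[0] = 1 ∧ a[val + 1] > -4)) → (10*k ≤ a[2] - 11 → 2*k = -13))
Before val := 3*k: ((a[0] = 1 ∧ a[3*k + 1] > -4) → (8*k ≤ 13 → 3*k = -6)) ∧ ((¬(a[0] = 1 ∧ a[3*k + 1] > -4)) → (10*k ≤ a[2] - 11 → 2*k = -13))
Answer: WP = ((a[0] = 1 ∧ a[3*k + 1] > -4) → (8*k ≤ 13 → 3*k = -6)) ∧ ((¬(a[0] = 1 ∧ a[3*k + 1] > -4)) → (10*k ≤ a[2] - 11 → 2*k = -13))


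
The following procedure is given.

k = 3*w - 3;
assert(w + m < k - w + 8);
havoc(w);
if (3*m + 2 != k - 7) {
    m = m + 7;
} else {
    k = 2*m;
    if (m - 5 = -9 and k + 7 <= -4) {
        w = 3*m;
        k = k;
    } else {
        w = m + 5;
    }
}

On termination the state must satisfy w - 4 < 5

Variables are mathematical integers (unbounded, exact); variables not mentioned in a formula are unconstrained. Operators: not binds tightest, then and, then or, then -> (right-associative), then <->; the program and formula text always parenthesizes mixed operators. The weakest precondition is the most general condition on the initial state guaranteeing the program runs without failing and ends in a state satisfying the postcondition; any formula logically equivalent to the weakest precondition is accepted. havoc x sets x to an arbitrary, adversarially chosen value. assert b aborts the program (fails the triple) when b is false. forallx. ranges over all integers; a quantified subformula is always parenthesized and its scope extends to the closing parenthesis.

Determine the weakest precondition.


Working backward. After the program, the postcondition w - 4 < 5 must hold; in canonical form it is w < 9.
Then branch requires w < 9; else branch requires ((m = -4 and 2*m <= -11) -> 3*m < 9) and ((not (m = -4 and 2*m <= -11)) -> m < 4).
Before the if: (3*m != k - 9 -> w < 9) and ((not (3*m != k - 9)) -> (((m = -4 and 2*m <= -11) -> 3*m < 9) and ((not (m = -4 and 2*m <= -11)) -> m < 4)))
Before havoc w: forall w_1. ((3*m != k - 9 -> w_1 < 9) and ((not (3*m != k - 9)) -> (((m = -4 and 2*m <= -11) -> 3*m < 9) and ((not (m = -4 and 2*m <= -11)) -> m < 4))))
Before assert w + m < k - w + 8: m + 2*w < k + 8 and (forall w_1. ((3*m != k - 9 -> w_1 < 9) and ((not (3*m != k - 9)) -> (((m = -4 and 2*m <= -11) -> 3*m < 9) and ((not (m = -4 and 2*m <= -11)) -> m < 4)))))
Before k := 3*w - 3: m < w + 5 and (forall w_1. ((3*m != 3*w - 12 -> w_1 < 9) and ((not (3*m != 3*w - 12)) -> (((m = -4 and 2*m <= -11) -> 3*m < 9) and ((not (m = -4 and 2*m <= -11)) -> m < 4)))))
Answer: WP = m < w + 5 and (forall w_1. ((3*m != 3*w - 12 -> w_1 < 9) and ((not (3*m != 3*w - 12)) -> (((m = -4 and 2*m <= -11) -> 3*m < 9) and ((not (m = -4 and 2*m <= -11)) -> m < 4)))))


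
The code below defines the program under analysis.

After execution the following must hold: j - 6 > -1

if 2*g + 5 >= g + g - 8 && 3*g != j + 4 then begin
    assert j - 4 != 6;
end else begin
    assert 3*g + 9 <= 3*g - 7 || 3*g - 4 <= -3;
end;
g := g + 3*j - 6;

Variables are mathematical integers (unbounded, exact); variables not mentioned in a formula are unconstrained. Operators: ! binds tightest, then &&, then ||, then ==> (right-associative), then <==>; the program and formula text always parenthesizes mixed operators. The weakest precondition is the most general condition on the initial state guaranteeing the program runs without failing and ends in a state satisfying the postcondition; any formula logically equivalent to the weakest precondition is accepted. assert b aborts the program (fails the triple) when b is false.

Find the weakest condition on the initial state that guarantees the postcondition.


Working backward. After the program, the postcondition j - 6 > -1 must hold; in canonical form it is j > 5.
Before g := g + 3*j - 6: j > 5
Then branch requires j != 10 && j > 5; else branch requires 3*g <= 1 && j > 5.
Before the if: (3*g != j + 4 ==> (j != 10 && j > 5)) && ((!(3*g != j + 4)) ==> (3*g <= 1 && j > 5))
Answer: WP = (3*g != j + 4 ==> (j != 10 && j > 5)) && ((!(3*g != j + 4)) ==> (3*g <= 1 && j > 5))


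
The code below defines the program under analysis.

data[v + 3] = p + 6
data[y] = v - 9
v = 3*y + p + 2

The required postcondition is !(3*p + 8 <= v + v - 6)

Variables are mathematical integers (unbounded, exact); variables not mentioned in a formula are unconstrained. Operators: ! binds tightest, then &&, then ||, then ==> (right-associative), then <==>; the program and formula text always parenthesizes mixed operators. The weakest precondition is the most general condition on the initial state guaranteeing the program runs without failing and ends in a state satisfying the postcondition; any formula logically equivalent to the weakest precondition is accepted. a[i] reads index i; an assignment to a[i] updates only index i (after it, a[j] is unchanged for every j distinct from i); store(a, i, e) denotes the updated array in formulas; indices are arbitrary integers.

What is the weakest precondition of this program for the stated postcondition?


Working backward. After the program, the postcondition !(3*p + 8 <= v + v - 6) must hold; in canonical form it is !(3*p <= 2*v - 14).
Before v := 3*y + p + 2: !(p <= 6*y - 10)
Before data[y] := v - 9: !(p <= 6*y - 10)
Before data[v + 3] := p + 6: !(p <= 6*y - 10)
Answer: WP = !(p <= 6*y - 10)


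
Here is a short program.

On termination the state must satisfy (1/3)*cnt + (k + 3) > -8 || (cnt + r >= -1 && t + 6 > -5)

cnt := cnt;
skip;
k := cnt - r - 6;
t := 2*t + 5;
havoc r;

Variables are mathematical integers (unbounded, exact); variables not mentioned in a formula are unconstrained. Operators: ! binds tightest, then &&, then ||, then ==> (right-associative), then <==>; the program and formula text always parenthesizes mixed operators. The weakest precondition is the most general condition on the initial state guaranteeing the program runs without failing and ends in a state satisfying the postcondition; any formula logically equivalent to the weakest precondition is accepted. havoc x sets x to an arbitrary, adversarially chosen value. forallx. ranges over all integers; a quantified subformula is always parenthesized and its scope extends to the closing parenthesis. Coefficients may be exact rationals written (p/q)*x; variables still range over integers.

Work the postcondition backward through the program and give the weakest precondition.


Working backward. After the program, the postcondition (1/3)*cnt + (k + 3) > -8 || (cnt + r >= -1 && t + 6 > -5) must hold; in canonical form it is (1/3)*cnt + k > -11 || (cnt + r >= -1 && t > -11).
Before havoc r: forall r_1. ((1/3)*cnt + k > -11 || (cnt + r_1 >= -1 && t > -11))
Before t := 2*t + 5: forall r_1. ((1/3)*cnt + k > -11 || (cnt + r_1 >= -1 && 2*t > -16))
Before k := cnt - r - 6: forall r_1. ((4/3)*cnt > r - 5 || (cnt + r_1 >= -1 && 2*t > -16))
Before skip: forall r_1. ((4/3)*cnt > r - 5 || (cnt + r_1 >= -1 && 2*t > -16))
Before cnt := cnt: forall r_1. ((4/3)*cnt > r - 5 || (cnt + r_1 >= -1 && 2*t > -16))
Answer: WP = forall r_1. ((4/3)*cnt > r - 5 || (cnt + r_1 >= -1 && 2*t > -16))


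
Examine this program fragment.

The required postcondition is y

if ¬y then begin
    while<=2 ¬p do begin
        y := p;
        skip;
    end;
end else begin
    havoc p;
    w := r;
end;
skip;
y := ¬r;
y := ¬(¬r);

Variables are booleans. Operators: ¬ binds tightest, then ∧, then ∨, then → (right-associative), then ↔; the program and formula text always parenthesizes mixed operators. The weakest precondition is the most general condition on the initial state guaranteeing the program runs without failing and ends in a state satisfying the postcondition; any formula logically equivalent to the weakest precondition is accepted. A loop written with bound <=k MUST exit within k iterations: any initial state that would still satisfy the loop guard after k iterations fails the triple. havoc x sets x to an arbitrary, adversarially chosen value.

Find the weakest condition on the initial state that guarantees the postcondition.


Working backward. After the program, y must hold.
Before y := ¬(¬r): r
Before y := ¬r: r
Before skip: r
Then branch requires ((¬p) → (((¬p) → (p ∧ r)) ∧ (p → r))) ∧ (p → r); else branch requires r.
Before the if: ((¬y) → (((¬p) → (((¬p) → (p ∧ r)) ∧ (p → r))) ∧ (p → r))) ∧ (y → r)
Answer: WP = ((¬y) → (((¬p) → (((¬p) → (p ∧ r)) ∧ (p → r))) ∧ (p → r))) ∧ (y → r)


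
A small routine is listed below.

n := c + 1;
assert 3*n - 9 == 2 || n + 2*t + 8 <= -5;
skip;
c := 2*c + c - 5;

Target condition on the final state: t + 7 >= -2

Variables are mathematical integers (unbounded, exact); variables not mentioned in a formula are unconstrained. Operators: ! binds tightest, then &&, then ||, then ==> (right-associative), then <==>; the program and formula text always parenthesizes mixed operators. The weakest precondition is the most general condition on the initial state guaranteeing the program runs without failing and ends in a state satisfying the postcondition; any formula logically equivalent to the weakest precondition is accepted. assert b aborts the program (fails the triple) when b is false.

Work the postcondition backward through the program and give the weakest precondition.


Working backward. After the program, the postcondition t + 7 >= -2 must hold; in canonical form it is t >= -9.
Before c := 2*c + c - 5: t >= -9
Before skip: t >= -9
Before assert 3*n - 9 == 2 || n + 2*t + 8 <= -5: (3*n == 11 || n + 2*t <= -13) && t >= -9
Before n := c + 1: (3*c == 8 || c + 2*t <= -14) && t >= -9
Answer: WP = (3*c == 8 || c + 2*t <= -14) && t >= -9


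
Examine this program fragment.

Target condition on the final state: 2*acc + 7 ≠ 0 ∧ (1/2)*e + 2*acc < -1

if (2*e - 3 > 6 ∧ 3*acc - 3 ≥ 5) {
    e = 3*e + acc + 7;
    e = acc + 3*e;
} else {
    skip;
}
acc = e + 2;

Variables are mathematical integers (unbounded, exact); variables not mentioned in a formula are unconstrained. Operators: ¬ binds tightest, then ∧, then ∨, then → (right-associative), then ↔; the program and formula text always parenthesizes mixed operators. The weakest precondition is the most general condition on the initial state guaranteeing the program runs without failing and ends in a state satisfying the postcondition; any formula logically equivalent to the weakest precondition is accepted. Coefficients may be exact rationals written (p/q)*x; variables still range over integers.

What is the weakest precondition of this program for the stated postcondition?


Working backward. After the program, the postcondition 2*acc + 7 ≠ 0 ∧ (1/2)*e + 2*acc < -1 must hold; in canonical form it is 2*acc ≠ -7 ∧ 2*acc + (1/2)*e < -1.
Before acc := e + 2: 2*e ≠ -11 ∧ (5/2)*e < -5
Then branch requires 8*acc + 18*e ≠ -53 ∧ 10*acc + (45/2)*e < -115/2; else branch requires 2*e ≠ -11 ∧ (5/2)*e < -5.
Before the if: ((2*e > 9 ∧ 3*acc ≥ 8) → (8*acc + 18*e ≠ -53 ∧ 10*acc + (45/2)*e < -115/2)) ∧ ((¬(2*e > 9 ∧ 3*acc ≥ 8)) → (2*e ≠ -11 ∧ (5/2)*e < -5))
Answer: WP = ((2*e > 9 ∧ 3*acc ≥ 8) → (8*acc + 18*e ≠ -53 ∧ 10*acc + (45/2)*e < -115/2)) ∧ ((¬(2*e > 9 ∧ 3*acc ≥ 8)) → (2*e ≠ -11 ∧ (5/2)*e < -5))


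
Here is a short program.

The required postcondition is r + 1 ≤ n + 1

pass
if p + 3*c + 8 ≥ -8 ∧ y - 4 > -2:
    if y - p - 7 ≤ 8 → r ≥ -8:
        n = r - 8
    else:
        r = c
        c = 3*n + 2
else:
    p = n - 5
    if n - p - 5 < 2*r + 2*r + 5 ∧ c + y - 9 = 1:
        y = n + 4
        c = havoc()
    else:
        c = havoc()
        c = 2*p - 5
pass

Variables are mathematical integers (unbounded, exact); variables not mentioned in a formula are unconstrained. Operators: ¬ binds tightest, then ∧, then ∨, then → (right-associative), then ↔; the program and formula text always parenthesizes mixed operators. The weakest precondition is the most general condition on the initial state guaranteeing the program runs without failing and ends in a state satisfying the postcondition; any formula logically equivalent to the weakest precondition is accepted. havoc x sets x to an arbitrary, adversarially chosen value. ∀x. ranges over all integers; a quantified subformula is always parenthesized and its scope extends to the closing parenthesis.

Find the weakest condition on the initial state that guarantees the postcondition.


Working backward. After the program, the postcondition r + 1 ≤ n + 1 must hold; in canonical form it is r ≤ n.
Before skip: r ≤ n
Then branch requires (¬(y ≤ p + 15 → r ≥ -8)) ∧ ((¬(y ≤ p + 15 → r ≥ -8)) → c ≤ n); else branch requires ((4*r > -5 ∧ c + y = 10) → r ≤ n) ∧ ((¬(4*r > -5 ∧ c + y = 10)) → r ≤ n).
Before the if: ((3*c + p ≥ -16 ∧ y > 2) → ((¬(y ≤ p + 15 → r ≥ -8)) ∧ ((¬(y ≤ p + 15 → r ≥ -8)) → c ≤ n))) ∧ ((¬(3*c + p ≥ -16 ∧ y > 2)) → (((4*r > -5 ∧ c + y = 10) → r ≤ n) ∧ ((¬(4*r > -5 ∧ c + y = 10)) → r ≤ n)))
Before skip: ((3*c + p ≥ -16 ∧ y > 2) → ((¬(y ≤ p + 15 → r ≥ -8)) ∧ ((¬(y ≤ p + 15 → r ≥ -8)) → c ≤ n))) ∧ ((¬(3*c + p ≥ -16 ∧ y > 2)) → (((4*r > -5 ∧ c + y = 10) → r ≤ n) ∧ ((¬(4*r > -5 ∧ c + y = 10)) → r ≤ n)))
Answer: WP = ((3*c + p ≥ -16 ∧ y > 2) → ((¬(y ≤ p + 15 → r ≥ -8)) ∧ ((¬(y ≤ p + 15 → r ≥ -8)) → c ≤ n))) ∧ ((¬(3*c + p ≥ -16 ∧ y > 2)) → (((4*r > -5 ∧ c + y = 10) → r ≤ n) ∧ ((¬(4*r > -5 ∧ c + y = 10)) → r ≤ n)))


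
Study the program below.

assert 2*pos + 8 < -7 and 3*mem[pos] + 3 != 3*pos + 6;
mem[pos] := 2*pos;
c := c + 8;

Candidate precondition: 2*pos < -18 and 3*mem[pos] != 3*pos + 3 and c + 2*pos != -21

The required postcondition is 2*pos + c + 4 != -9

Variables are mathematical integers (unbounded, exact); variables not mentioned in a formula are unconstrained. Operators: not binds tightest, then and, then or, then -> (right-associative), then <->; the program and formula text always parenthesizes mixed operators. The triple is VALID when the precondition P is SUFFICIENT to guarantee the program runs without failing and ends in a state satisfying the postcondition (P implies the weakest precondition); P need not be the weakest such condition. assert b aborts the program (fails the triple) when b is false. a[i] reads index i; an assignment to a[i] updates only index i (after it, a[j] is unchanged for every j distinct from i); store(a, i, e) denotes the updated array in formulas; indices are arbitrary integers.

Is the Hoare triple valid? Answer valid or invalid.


Working backward. After the program, the postcondition 2*pos + c + 4 != -9 must hold; in canonical form it is c + 2*pos != -13.
Before c := c + 8: c + 2*pos != -21
Before mem[pos] := 2*pos: c + 2*pos != -21
Before assert 2*pos + 8 < -7 and 3*mem[pos] + 3 != 3*pos + 6: 2*pos < -15 and 3*mem[pos] != 3*pos + 3 and c + 2*pos != -21
The weakest precondition is 2*pos < -15 and 3*mem[pos] != 3*pos + 3 and c + 2*pos != -21.
Check whether 2*pos < -18 and 3*mem[pos] != 3*pos + 3 and c + 2*pos != -21 implies it.
Every state satisfying the precondition satisfies the weakest precondition: the implication holds.
Answer: valid


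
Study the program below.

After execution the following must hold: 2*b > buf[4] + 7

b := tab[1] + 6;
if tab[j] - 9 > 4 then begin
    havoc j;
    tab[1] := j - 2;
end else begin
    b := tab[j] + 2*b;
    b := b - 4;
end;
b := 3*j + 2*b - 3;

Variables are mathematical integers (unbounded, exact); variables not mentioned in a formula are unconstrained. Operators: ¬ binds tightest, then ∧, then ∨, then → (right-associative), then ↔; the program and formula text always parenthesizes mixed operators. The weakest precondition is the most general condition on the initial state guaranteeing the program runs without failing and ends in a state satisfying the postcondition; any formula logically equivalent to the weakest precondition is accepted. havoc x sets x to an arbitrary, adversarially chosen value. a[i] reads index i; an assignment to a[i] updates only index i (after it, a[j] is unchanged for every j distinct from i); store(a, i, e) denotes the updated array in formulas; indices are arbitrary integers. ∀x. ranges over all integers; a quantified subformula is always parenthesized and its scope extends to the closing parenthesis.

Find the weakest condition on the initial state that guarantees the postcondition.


Working backward. After the program, 2*b > buf[4] + 7 must hold.
Before b := 3*j + 2*b - 3: 4*b + 6*j > buf[4] + 13
Then branch requires ∀j_1. 4*b + 6*j_1 > buf[4] + 13; else branch requires 4*tab[j] + 8*b + 6*j > buf[4] + 29.
Before the if: (tab[j] > 13 → (∀j_1. 4*b + 6*j_1 > buf[4] + 13)) ∧ ((¬(tab[j] > 13)) → 4*tab[j] + 8*b + 6*j > buf[4] + 29)
Before b := tab[1] + 6: (tab[j] > 13 → (∀j_1. 4*tab[1] + 6*j_1 > buf[4] - 11)) ∧ ((¬(tab[j] > 13)) → 8*tab[1] + 4*tab[j] + 6*j > buf[4] - 19)
Answer: WP = (tab[j] > 13 → (∀j_1. 4*tab[1] + 6*j_1 > buf[4] - 11)) ∧ ((¬(tab[j] > 13)) → 8*tab[1] + 4*tab[j] + 6*j > buf[4] - 19)


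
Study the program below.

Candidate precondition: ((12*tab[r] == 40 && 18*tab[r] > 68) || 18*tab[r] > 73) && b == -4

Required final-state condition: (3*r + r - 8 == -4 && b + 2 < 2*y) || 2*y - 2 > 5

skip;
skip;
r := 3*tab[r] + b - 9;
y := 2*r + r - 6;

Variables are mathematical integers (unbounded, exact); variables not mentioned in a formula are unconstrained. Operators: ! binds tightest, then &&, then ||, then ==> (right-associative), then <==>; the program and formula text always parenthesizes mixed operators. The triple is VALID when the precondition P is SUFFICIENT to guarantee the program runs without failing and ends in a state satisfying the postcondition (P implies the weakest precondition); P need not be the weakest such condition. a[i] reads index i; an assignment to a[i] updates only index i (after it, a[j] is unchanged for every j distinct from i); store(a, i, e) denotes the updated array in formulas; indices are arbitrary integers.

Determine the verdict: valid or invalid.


Working backward. After the program, the postcondition (3*r + r - 8 == -4 && b + 2 < 2*y) || 2*y - 2 > 5 must hold; in canonical form it is (4*r == 4 && b < 2*y - 2) || 2*y > 7.
Before y := 2*r + r - 6: (4*r == 4 && b < 6*r - 14) || 6*r > 19
Before r := 3*tab[r] + b - 9: (12*tab[r] + 4*b == 40 && 18*tab[r] + 5*b > 68) || 18*tab[r] + 6*b > 73
Before skip: (12*tab[r] + 4*b == 40 && 18*tab[r] + 5*b > 68) || 18*tab[r] + 6*b > 73
Before skip: (12*tab[r] + 4*b == 40 && 18*tab[r] + 5*b > 68) || 18*tab[r] + 6*b > 73
The weakest precondition is (12*tab[r] + 4*b == 40 && 18*tab[r] + 5*b > 68) || 18*tab[r] + 6*b > 73.
Check whether ((12*tab[r] == 40 && 18*tab[r] > 68) || 18*tab[r] > 73) && b == -4 implies it.
Countermodel: at the initial state b = -4, r = 0, tab = {[0] = 5, elsewhere 5}, the precondition holds but the weakest precondition fails.
Answer: invalid


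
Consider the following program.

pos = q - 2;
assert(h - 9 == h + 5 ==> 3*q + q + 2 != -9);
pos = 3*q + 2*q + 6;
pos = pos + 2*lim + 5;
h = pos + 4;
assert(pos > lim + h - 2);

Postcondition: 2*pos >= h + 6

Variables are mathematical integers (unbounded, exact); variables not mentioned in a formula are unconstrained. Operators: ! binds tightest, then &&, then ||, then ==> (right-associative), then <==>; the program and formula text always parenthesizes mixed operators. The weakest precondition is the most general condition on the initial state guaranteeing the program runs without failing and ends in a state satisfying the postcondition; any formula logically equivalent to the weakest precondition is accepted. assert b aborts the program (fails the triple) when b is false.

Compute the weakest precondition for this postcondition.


Working backward. After the program, 2*pos >= h + 6 must hold.
Before assert pos > lim + h - 2: pos > h + lim - 2 && 2*pos >= h + 6
Before h := pos + 4: lim < -2 && pos >= 10
Before pos := pos + 2*lim + 5: lim < -2 && 2*lim + pos >= 5
Before pos := 3*q + 2*q + 6: lim < -2 && 2*lim + 5*q >= -1
Before assert h - 9 == h + 5 ==> 3*q + q + 2 != -9: lim < -2 && 2*lim + 5*q >= -1
Before pos := q - 2: lim < -2 && 2*lim + 5*q >= -1
Answer: WP = lim < -2 && 2*lim + 5*q >= -1


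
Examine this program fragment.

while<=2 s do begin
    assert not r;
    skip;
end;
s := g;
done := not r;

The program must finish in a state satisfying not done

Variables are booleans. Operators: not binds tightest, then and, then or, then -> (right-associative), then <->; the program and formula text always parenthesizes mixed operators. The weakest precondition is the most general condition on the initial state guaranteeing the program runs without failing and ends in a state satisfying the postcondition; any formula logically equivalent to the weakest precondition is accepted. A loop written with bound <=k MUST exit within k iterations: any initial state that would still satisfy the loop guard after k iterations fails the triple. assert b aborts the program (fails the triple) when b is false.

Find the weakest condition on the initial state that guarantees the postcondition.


Working backward. After the program, not done must hold.
Before done := not r: r
Before s := g: r
Before the loop (bound <=2), unroll the exhaustion recursion (WP_0 = exit-now case; WP_j = one more guarded iteration, up to j = 2):
  WP_0: (not s) and r
  WP_1: (not s) and ((not s) -> r)
  WP_2: (s -> ((not r) and (not s) and ((not s) -> r))) and ((not s) -> r)
So before the loop: (s -> ((not r) and (not s) and ((not s) -> r))) and ((not s) -> r)
Answer: WP = (s -> ((not r) and (not s) and ((not s) -> r))) and ((not s) -> r)
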